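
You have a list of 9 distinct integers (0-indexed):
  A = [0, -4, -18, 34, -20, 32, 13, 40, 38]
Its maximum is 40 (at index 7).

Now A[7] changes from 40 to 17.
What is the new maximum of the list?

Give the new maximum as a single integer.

Old max = 40 (at index 7)
Change: A[7] 40 -> 17
Changed element WAS the max -> may need rescan.
  Max of remaining elements: 38
  New max = max(17, 38) = 38

Answer: 38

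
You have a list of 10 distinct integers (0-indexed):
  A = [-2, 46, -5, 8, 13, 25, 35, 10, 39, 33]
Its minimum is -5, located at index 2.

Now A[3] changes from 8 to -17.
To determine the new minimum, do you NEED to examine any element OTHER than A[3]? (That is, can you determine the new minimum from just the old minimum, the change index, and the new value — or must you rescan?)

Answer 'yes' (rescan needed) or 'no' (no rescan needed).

Answer: no

Derivation:
Old min = -5 at index 2
Change at index 3: 8 -> -17
Index 3 was NOT the min. New min = min(-5, -17). No rescan of other elements needed.
Needs rescan: no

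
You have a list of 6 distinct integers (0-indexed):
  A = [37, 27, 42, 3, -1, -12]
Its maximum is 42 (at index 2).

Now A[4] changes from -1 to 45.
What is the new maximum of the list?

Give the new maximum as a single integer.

Old max = 42 (at index 2)
Change: A[4] -1 -> 45
Changed element was NOT the old max.
  New max = max(old_max, new_val) = max(42, 45) = 45

Answer: 45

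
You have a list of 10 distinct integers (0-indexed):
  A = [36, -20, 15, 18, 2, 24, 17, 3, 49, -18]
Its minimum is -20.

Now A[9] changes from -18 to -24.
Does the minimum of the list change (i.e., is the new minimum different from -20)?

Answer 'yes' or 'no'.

Answer: yes

Derivation:
Old min = -20
Change: A[9] -18 -> -24
Changed element was NOT the min; min changes only if -24 < -20.
New min = -24; changed? yes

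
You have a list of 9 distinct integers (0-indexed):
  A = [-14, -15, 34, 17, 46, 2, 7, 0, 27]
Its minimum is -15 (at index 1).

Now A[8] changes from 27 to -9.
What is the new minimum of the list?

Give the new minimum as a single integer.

Answer: -15

Derivation:
Old min = -15 (at index 1)
Change: A[8] 27 -> -9
Changed element was NOT the old min.
  New min = min(old_min, new_val) = min(-15, -9) = -15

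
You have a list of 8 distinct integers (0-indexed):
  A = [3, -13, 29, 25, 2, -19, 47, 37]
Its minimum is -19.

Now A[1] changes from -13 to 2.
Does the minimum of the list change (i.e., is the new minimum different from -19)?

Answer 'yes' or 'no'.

Answer: no

Derivation:
Old min = -19
Change: A[1] -13 -> 2
Changed element was NOT the min; min changes only if 2 < -19.
New min = -19; changed? no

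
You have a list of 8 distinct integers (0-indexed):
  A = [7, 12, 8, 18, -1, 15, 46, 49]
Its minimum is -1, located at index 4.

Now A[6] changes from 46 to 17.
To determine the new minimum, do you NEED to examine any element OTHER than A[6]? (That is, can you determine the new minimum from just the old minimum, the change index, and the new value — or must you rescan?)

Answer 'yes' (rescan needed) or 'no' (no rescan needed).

Answer: no

Derivation:
Old min = -1 at index 4
Change at index 6: 46 -> 17
Index 6 was NOT the min. New min = min(-1, 17). No rescan of other elements needed.
Needs rescan: no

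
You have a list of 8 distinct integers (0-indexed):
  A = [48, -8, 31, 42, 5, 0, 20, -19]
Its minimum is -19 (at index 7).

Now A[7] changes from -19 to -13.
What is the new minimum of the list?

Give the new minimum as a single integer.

Old min = -19 (at index 7)
Change: A[7] -19 -> -13
Changed element WAS the min. Need to check: is -13 still <= all others?
  Min of remaining elements: -8
  New min = min(-13, -8) = -13

Answer: -13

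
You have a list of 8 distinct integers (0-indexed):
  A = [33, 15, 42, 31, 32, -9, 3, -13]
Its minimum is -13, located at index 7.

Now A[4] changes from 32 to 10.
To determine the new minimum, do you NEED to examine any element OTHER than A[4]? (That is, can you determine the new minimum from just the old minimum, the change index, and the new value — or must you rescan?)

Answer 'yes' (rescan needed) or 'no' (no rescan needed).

Old min = -13 at index 7
Change at index 4: 32 -> 10
Index 4 was NOT the min. New min = min(-13, 10). No rescan of other elements needed.
Needs rescan: no

Answer: no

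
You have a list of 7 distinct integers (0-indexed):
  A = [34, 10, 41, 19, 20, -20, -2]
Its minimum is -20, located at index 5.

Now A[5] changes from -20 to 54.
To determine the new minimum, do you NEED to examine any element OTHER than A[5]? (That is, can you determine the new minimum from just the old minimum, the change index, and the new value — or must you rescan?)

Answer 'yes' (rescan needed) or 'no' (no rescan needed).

Answer: yes

Derivation:
Old min = -20 at index 5
Change at index 5: -20 -> 54
Index 5 WAS the min and new value 54 > old min -20. Must rescan other elements to find the new min.
Needs rescan: yes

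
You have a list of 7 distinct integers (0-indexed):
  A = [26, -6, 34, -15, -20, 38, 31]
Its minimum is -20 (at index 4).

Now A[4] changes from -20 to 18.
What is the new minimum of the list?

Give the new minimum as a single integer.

Old min = -20 (at index 4)
Change: A[4] -20 -> 18
Changed element WAS the min. Need to check: is 18 still <= all others?
  Min of remaining elements: -15
  New min = min(18, -15) = -15

Answer: -15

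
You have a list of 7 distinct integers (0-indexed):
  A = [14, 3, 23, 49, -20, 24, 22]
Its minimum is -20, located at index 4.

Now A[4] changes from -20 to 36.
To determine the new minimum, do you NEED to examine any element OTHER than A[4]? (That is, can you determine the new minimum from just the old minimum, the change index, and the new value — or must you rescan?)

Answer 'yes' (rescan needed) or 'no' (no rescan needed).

Answer: yes

Derivation:
Old min = -20 at index 4
Change at index 4: -20 -> 36
Index 4 WAS the min and new value 36 > old min -20. Must rescan other elements to find the new min.
Needs rescan: yes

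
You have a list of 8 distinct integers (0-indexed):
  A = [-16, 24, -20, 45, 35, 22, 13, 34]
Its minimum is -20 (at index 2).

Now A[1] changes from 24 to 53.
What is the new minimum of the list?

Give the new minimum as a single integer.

Old min = -20 (at index 2)
Change: A[1] 24 -> 53
Changed element was NOT the old min.
  New min = min(old_min, new_val) = min(-20, 53) = -20

Answer: -20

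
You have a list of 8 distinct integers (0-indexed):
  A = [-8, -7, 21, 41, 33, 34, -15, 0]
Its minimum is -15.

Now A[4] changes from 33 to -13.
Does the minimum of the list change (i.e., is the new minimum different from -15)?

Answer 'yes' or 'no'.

Answer: no

Derivation:
Old min = -15
Change: A[4] 33 -> -13
Changed element was NOT the min; min changes only if -13 < -15.
New min = -15; changed? no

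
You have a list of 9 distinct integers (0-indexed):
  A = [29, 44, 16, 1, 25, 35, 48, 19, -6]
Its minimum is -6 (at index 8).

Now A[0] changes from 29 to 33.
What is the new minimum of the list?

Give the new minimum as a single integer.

Answer: -6

Derivation:
Old min = -6 (at index 8)
Change: A[0] 29 -> 33
Changed element was NOT the old min.
  New min = min(old_min, new_val) = min(-6, 33) = -6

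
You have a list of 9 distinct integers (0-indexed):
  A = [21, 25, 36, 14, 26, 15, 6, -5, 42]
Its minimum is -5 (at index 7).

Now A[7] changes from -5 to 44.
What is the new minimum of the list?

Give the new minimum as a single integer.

Answer: 6

Derivation:
Old min = -5 (at index 7)
Change: A[7] -5 -> 44
Changed element WAS the min. Need to check: is 44 still <= all others?
  Min of remaining elements: 6
  New min = min(44, 6) = 6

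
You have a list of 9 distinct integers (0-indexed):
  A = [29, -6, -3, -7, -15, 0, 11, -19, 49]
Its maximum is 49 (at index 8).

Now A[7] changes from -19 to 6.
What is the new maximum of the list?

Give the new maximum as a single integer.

Answer: 49

Derivation:
Old max = 49 (at index 8)
Change: A[7] -19 -> 6
Changed element was NOT the old max.
  New max = max(old_max, new_val) = max(49, 6) = 49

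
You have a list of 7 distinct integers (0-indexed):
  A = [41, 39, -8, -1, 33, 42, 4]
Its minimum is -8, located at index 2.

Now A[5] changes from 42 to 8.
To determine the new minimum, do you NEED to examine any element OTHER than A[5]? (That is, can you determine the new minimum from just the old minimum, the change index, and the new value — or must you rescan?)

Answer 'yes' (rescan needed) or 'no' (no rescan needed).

Answer: no

Derivation:
Old min = -8 at index 2
Change at index 5: 42 -> 8
Index 5 was NOT the min. New min = min(-8, 8). No rescan of other elements needed.
Needs rescan: no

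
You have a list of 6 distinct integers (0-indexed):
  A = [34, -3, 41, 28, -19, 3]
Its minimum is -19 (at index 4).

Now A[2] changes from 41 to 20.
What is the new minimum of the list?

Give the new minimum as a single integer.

Answer: -19

Derivation:
Old min = -19 (at index 4)
Change: A[2] 41 -> 20
Changed element was NOT the old min.
  New min = min(old_min, new_val) = min(-19, 20) = -19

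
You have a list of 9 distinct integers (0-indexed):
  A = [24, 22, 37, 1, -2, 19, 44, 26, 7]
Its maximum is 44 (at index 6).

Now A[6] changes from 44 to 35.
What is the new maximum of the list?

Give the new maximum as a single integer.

Old max = 44 (at index 6)
Change: A[6] 44 -> 35
Changed element WAS the max -> may need rescan.
  Max of remaining elements: 37
  New max = max(35, 37) = 37

Answer: 37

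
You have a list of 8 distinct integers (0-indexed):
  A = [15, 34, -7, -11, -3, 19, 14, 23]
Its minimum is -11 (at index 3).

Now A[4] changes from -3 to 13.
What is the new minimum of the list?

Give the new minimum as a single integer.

Answer: -11

Derivation:
Old min = -11 (at index 3)
Change: A[4] -3 -> 13
Changed element was NOT the old min.
  New min = min(old_min, new_val) = min(-11, 13) = -11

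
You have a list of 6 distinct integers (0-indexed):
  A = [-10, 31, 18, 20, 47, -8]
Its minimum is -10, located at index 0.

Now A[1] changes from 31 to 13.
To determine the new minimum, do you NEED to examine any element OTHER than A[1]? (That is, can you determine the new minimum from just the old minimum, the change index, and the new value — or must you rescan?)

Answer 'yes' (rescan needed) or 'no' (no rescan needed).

Old min = -10 at index 0
Change at index 1: 31 -> 13
Index 1 was NOT the min. New min = min(-10, 13). No rescan of other elements needed.
Needs rescan: no

Answer: no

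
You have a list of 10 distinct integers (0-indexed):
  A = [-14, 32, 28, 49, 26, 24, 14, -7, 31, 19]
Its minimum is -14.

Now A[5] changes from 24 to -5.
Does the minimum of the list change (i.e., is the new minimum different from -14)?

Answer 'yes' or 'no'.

Old min = -14
Change: A[5] 24 -> -5
Changed element was NOT the min; min changes only if -5 < -14.
New min = -14; changed? no

Answer: no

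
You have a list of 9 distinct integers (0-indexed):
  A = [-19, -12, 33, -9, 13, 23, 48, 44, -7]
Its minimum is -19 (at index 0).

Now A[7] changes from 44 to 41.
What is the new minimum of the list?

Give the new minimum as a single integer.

Answer: -19

Derivation:
Old min = -19 (at index 0)
Change: A[7] 44 -> 41
Changed element was NOT the old min.
  New min = min(old_min, new_val) = min(-19, 41) = -19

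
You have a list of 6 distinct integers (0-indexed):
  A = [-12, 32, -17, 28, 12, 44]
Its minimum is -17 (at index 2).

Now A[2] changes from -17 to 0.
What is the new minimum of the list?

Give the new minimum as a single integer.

Answer: -12

Derivation:
Old min = -17 (at index 2)
Change: A[2] -17 -> 0
Changed element WAS the min. Need to check: is 0 still <= all others?
  Min of remaining elements: -12
  New min = min(0, -12) = -12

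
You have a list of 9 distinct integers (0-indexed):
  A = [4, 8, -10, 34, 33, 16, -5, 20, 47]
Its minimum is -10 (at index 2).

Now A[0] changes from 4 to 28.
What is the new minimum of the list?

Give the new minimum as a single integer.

Old min = -10 (at index 2)
Change: A[0] 4 -> 28
Changed element was NOT the old min.
  New min = min(old_min, new_val) = min(-10, 28) = -10

Answer: -10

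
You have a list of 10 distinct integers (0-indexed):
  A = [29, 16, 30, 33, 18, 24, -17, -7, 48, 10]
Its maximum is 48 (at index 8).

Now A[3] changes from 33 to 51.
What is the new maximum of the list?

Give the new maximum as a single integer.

Answer: 51

Derivation:
Old max = 48 (at index 8)
Change: A[3] 33 -> 51
Changed element was NOT the old max.
  New max = max(old_max, new_val) = max(48, 51) = 51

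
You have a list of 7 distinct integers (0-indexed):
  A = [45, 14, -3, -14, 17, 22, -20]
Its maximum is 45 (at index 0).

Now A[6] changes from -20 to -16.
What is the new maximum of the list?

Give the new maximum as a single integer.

Old max = 45 (at index 0)
Change: A[6] -20 -> -16
Changed element was NOT the old max.
  New max = max(old_max, new_val) = max(45, -16) = 45

Answer: 45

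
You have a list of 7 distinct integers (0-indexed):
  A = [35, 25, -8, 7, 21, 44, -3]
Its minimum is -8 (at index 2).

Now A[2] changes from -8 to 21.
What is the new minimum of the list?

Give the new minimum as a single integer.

Old min = -8 (at index 2)
Change: A[2] -8 -> 21
Changed element WAS the min. Need to check: is 21 still <= all others?
  Min of remaining elements: -3
  New min = min(21, -3) = -3

Answer: -3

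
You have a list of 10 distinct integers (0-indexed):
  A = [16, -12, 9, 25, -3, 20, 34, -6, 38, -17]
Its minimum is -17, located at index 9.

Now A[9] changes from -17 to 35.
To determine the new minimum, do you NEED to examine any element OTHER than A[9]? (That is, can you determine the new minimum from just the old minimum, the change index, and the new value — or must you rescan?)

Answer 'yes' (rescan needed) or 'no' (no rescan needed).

Old min = -17 at index 9
Change at index 9: -17 -> 35
Index 9 WAS the min and new value 35 > old min -17. Must rescan other elements to find the new min.
Needs rescan: yes

Answer: yes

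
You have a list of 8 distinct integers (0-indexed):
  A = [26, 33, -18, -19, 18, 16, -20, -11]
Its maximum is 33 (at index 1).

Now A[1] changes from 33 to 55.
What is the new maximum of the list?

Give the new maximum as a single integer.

Old max = 33 (at index 1)
Change: A[1] 33 -> 55
Changed element WAS the max -> may need rescan.
  Max of remaining elements: 26
  New max = max(55, 26) = 55

Answer: 55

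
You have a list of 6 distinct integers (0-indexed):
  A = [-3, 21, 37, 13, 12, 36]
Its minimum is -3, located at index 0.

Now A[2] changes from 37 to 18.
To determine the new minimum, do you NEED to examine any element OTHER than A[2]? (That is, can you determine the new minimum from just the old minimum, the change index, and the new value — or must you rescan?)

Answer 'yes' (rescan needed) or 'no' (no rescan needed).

Old min = -3 at index 0
Change at index 2: 37 -> 18
Index 2 was NOT the min. New min = min(-3, 18). No rescan of other elements needed.
Needs rescan: no

Answer: no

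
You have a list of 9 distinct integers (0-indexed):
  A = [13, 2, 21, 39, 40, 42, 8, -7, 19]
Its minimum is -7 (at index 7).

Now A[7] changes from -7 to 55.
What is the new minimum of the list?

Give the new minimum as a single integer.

Answer: 2

Derivation:
Old min = -7 (at index 7)
Change: A[7] -7 -> 55
Changed element WAS the min. Need to check: is 55 still <= all others?
  Min of remaining elements: 2
  New min = min(55, 2) = 2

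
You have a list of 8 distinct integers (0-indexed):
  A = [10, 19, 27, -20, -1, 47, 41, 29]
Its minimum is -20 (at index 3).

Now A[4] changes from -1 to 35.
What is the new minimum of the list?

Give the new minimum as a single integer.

Old min = -20 (at index 3)
Change: A[4] -1 -> 35
Changed element was NOT the old min.
  New min = min(old_min, new_val) = min(-20, 35) = -20

Answer: -20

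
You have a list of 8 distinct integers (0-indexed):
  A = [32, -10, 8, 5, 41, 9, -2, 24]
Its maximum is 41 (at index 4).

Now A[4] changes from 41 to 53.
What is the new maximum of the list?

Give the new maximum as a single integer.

Old max = 41 (at index 4)
Change: A[4] 41 -> 53
Changed element WAS the max -> may need rescan.
  Max of remaining elements: 32
  New max = max(53, 32) = 53

Answer: 53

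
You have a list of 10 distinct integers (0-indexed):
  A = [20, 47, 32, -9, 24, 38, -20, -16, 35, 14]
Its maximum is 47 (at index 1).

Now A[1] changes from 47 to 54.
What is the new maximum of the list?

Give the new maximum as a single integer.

Answer: 54

Derivation:
Old max = 47 (at index 1)
Change: A[1] 47 -> 54
Changed element WAS the max -> may need rescan.
  Max of remaining elements: 38
  New max = max(54, 38) = 54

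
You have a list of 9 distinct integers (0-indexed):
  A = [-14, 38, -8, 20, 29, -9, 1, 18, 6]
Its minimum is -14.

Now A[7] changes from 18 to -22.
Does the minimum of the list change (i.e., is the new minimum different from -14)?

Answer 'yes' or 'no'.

Answer: yes

Derivation:
Old min = -14
Change: A[7] 18 -> -22
Changed element was NOT the min; min changes only if -22 < -14.
New min = -22; changed? yes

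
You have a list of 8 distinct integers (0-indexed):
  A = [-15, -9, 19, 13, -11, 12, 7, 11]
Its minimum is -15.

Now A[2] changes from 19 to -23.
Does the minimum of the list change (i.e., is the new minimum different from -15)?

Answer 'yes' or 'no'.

Old min = -15
Change: A[2] 19 -> -23
Changed element was NOT the min; min changes only if -23 < -15.
New min = -23; changed? yes

Answer: yes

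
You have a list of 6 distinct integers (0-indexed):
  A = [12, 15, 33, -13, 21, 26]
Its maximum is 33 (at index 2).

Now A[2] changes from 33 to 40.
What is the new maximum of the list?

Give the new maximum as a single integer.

Old max = 33 (at index 2)
Change: A[2] 33 -> 40
Changed element WAS the max -> may need rescan.
  Max of remaining elements: 26
  New max = max(40, 26) = 40

Answer: 40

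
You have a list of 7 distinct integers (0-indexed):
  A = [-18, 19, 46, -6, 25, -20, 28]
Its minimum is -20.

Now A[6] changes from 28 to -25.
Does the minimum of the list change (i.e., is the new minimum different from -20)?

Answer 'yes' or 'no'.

Answer: yes

Derivation:
Old min = -20
Change: A[6] 28 -> -25
Changed element was NOT the min; min changes only if -25 < -20.
New min = -25; changed? yes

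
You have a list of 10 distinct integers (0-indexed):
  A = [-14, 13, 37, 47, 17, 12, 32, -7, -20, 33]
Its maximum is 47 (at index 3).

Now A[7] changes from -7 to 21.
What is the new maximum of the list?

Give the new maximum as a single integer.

Old max = 47 (at index 3)
Change: A[7] -7 -> 21
Changed element was NOT the old max.
  New max = max(old_max, new_val) = max(47, 21) = 47

Answer: 47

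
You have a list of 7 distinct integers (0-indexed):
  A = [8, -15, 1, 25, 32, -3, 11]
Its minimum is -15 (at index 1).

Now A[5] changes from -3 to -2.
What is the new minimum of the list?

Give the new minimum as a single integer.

Answer: -15

Derivation:
Old min = -15 (at index 1)
Change: A[5] -3 -> -2
Changed element was NOT the old min.
  New min = min(old_min, new_val) = min(-15, -2) = -15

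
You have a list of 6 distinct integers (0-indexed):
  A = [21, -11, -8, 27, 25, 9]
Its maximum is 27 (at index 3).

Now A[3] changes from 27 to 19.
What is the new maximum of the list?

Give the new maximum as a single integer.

Old max = 27 (at index 3)
Change: A[3] 27 -> 19
Changed element WAS the max -> may need rescan.
  Max of remaining elements: 25
  New max = max(19, 25) = 25

Answer: 25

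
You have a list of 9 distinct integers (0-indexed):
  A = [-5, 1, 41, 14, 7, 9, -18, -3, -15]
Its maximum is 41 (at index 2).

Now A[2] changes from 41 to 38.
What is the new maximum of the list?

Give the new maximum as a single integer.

Old max = 41 (at index 2)
Change: A[2] 41 -> 38
Changed element WAS the max -> may need rescan.
  Max of remaining elements: 14
  New max = max(38, 14) = 38

Answer: 38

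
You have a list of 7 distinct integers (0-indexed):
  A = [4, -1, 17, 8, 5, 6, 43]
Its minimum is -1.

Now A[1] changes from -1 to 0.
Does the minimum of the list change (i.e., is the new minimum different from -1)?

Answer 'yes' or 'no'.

Answer: yes

Derivation:
Old min = -1
Change: A[1] -1 -> 0
Changed element was the min; new min must be rechecked.
New min = 0; changed? yes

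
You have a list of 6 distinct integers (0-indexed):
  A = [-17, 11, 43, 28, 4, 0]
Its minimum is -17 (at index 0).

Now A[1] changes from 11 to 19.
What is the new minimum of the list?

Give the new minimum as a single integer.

Answer: -17

Derivation:
Old min = -17 (at index 0)
Change: A[1] 11 -> 19
Changed element was NOT the old min.
  New min = min(old_min, new_val) = min(-17, 19) = -17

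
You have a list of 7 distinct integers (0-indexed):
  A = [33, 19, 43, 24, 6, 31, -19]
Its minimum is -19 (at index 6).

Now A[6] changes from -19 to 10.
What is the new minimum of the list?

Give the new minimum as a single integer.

Old min = -19 (at index 6)
Change: A[6] -19 -> 10
Changed element WAS the min. Need to check: is 10 still <= all others?
  Min of remaining elements: 6
  New min = min(10, 6) = 6

Answer: 6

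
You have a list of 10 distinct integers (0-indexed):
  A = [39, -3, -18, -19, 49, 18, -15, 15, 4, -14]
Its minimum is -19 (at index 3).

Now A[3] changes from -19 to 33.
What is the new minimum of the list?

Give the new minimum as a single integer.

Answer: -18

Derivation:
Old min = -19 (at index 3)
Change: A[3] -19 -> 33
Changed element WAS the min. Need to check: is 33 still <= all others?
  Min of remaining elements: -18
  New min = min(33, -18) = -18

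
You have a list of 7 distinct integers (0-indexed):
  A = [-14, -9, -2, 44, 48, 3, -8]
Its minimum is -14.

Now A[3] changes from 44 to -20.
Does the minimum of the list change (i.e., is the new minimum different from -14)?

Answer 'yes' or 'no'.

Old min = -14
Change: A[3] 44 -> -20
Changed element was NOT the min; min changes only if -20 < -14.
New min = -20; changed? yes

Answer: yes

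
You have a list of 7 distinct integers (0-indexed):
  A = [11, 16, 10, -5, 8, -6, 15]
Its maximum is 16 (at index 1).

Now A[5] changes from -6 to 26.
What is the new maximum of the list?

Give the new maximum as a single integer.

Old max = 16 (at index 1)
Change: A[5] -6 -> 26
Changed element was NOT the old max.
  New max = max(old_max, new_val) = max(16, 26) = 26

Answer: 26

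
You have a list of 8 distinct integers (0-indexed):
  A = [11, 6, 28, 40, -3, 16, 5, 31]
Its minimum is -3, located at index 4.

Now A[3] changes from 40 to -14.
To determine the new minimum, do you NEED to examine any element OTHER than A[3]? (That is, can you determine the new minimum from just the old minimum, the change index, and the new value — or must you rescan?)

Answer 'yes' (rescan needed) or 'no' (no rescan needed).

Answer: no

Derivation:
Old min = -3 at index 4
Change at index 3: 40 -> -14
Index 3 was NOT the min. New min = min(-3, -14). No rescan of other elements needed.
Needs rescan: no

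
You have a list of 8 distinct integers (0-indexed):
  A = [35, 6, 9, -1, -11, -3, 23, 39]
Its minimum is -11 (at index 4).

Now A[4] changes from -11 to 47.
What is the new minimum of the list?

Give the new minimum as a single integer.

Old min = -11 (at index 4)
Change: A[4] -11 -> 47
Changed element WAS the min. Need to check: is 47 still <= all others?
  Min of remaining elements: -3
  New min = min(47, -3) = -3

Answer: -3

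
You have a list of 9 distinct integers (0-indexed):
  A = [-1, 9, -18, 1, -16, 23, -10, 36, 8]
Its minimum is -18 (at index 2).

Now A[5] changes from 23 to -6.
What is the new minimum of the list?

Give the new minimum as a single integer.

Old min = -18 (at index 2)
Change: A[5] 23 -> -6
Changed element was NOT the old min.
  New min = min(old_min, new_val) = min(-18, -6) = -18

Answer: -18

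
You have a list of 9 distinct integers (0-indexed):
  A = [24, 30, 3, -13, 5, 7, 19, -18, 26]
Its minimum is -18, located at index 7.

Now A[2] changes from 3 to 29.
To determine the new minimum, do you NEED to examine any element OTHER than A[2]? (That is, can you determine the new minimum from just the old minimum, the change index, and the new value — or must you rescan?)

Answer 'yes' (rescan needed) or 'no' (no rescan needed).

Answer: no

Derivation:
Old min = -18 at index 7
Change at index 2: 3 -> 29
Index 2 was NOT the min. New min = min(-18, 29). No rescan of other elements needed.
Needs rescan: no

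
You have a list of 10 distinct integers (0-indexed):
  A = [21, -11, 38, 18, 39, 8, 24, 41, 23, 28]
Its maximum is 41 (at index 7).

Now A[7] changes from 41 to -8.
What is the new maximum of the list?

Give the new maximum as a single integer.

Old max = 41 (at index 7)
Change: A[7] 41 -> -8
Changed element WAS the max -> may need rescan.
  Max of remaining elements: 39
  New max = max(-8, 39) = 39

Answer: 39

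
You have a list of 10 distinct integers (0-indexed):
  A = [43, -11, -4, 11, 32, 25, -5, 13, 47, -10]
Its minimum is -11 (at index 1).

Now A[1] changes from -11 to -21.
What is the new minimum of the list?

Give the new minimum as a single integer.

Answer: -21

Derivation:
Old min = -11 (at index 1)
Change: A[1] -11 -> -21
Changed element WAS the min. Need to check: is -21 still <= all others?
  Min of remaining elements: -10
  New min = min(-21, -10) = -21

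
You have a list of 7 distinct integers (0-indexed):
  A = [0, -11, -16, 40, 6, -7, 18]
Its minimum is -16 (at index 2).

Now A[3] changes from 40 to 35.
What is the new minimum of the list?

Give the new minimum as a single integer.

Old min = -16 (at index 2)
Change: A[3] 40 -> 35
Changed element was NOT the old min.
  New min = min(old_min, new_val) = min(-16, 35) = -16

Answer: -16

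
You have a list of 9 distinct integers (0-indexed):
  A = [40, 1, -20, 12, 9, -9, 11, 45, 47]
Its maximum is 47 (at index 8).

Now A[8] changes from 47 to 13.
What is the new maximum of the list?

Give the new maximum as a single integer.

Old max = 47 (at index 8)
Change: A[8] 47 -> 13
Changed element WAS the max -> may need rescan.
  Max of remaining elements: 45
  New max = max(13, 45) = 45

Answer: 45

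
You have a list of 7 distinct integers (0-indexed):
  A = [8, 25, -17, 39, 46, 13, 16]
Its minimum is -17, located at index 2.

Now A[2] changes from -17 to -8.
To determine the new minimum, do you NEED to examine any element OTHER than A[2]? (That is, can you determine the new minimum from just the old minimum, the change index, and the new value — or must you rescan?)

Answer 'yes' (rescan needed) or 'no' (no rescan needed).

Answer: yes

Derivation:
Old min = -17 at index 2
Change at index 2: -17 -> -8
Index 2 WAS the min and new value -8 > old min -17. Must rescan other elements to find the new min.
Needs rescan: yes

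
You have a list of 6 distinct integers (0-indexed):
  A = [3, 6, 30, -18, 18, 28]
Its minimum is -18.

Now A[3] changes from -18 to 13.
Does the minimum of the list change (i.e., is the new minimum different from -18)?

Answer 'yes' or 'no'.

Answer: yes

Derivation:
Old min = -18
Change: A[3] -18 -> 13
Changed element was the min; new min must be rechecked.
New min = 3; changed? yes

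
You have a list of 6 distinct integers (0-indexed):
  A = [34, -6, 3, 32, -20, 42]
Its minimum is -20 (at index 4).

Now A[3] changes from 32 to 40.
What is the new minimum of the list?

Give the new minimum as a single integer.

Old min = -20 (at index 4)
Change: A[3] 32 -> 40
Changed element was NOT the old min.
  New min = min(old_min, new_val) = min(-20, 40) = -20

Answer: -20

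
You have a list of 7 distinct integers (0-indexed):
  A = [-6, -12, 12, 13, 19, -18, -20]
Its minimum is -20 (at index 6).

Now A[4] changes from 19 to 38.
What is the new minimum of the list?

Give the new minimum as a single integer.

Answer: -20

Derivation:
Old min = -20 (at index 6)
Change: A[4] 19 -> 38
Changed element was NOT the old min.
  New min = min(old_min, new_val) = min(-20, 38) = -20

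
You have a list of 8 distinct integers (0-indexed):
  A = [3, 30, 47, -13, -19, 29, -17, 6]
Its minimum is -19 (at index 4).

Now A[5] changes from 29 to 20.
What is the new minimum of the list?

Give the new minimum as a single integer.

Old min = -19 (at index 4)
Change: A[5] 29 -> 20
Changed element was NOT the old min.
  New min = min(old_min, new_val) = min(-19, 20) = -19

Answer: -19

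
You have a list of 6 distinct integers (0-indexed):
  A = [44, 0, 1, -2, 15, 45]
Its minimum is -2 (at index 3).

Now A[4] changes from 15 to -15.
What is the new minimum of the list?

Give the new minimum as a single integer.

Old min = -2 (at index 3)
Change: A[4] 15 -> -15
Changed element was NOT the old min.
  New min = min(old_min, new_val) = min(-2, -15) = -15

Answer: -15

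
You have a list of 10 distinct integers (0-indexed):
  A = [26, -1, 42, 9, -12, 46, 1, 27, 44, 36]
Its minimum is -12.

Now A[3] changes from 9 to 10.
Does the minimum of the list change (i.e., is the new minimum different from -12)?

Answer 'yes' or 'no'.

Answer: no

Derivation:
Old min = -12
Change: A[3] 9 -> 10
Changed element was NOT the min; min changes only if 10 < -12.
New min = -12; changed? no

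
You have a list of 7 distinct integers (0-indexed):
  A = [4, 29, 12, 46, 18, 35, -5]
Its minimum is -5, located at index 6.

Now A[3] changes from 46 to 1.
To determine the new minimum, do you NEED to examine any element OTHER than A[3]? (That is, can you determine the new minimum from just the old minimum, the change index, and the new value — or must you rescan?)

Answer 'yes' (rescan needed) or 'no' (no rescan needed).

Answer: no

Derivation:
Old min = -5 at index 6
Change at index 3: 46 -> 1
Index 3 was NOT the min. New min = min(-5, 1). No rescan of other elements needed.
Needs rescan: no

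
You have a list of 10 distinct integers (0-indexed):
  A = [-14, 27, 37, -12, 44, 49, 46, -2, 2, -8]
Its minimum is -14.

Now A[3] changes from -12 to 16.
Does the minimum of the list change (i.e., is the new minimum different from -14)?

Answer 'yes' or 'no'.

Answer: no

Derivation:
Old min = -14
Change: A[3] -12 -> 16
Changed element was NOT the min; min changes only if 16 < -14.
New min = -14; changed? no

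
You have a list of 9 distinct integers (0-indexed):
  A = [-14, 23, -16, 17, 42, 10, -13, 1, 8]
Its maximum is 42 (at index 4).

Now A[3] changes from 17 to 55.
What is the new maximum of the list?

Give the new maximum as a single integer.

Answer: 55

Derivation:
Old max = 42 (at index 4)
Change: A[3] 17 -> 55
Changed element was NOT the old max.
  New max = max(old_max, new_val) = max(42, 55) = 55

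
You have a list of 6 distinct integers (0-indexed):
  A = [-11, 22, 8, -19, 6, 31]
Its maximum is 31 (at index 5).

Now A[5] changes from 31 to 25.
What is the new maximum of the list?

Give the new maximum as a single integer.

Old max = 31 (at index 5)
Change: A[5] 31 -> 25
Changed element WAS the max -> may need rescan.
  Max of remaining elements: 22
  New max = max(25, 22) = 25

Answer: 25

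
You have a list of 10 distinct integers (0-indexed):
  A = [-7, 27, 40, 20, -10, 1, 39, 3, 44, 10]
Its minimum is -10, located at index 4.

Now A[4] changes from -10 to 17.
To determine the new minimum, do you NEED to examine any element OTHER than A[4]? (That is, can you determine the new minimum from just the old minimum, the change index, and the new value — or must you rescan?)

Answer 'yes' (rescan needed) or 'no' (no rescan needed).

Answer: yes

Derivation:
Old min = -10 at index 4
Change at index 4: -10 -> 17
Index 4 WAS the min and new value 17 > old min -10. Must rescan other elements to find the new min.
Needs rescan: yes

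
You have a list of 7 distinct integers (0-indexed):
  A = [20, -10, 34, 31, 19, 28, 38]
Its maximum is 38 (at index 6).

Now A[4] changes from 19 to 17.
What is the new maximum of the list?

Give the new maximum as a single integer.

Old max = 38 (at index 6)
Change: A[4] 19 -> 17
Changed element was NOT the old max.
  New max = max(old_max, new_val) = max(38, 17) = 38

Answer: 38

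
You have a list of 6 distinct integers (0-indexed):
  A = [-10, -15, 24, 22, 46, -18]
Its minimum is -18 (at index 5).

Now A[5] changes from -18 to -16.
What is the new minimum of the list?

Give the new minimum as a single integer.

Answer: -16

Derivation:
Old min = -18 (at index 5)
Change: A[5] -18 -> -16
Changed element WAS the min. Need to check: is -16 still <= all others?
  Min of remaining elements: -15
  New min = min(-16, -15) = -16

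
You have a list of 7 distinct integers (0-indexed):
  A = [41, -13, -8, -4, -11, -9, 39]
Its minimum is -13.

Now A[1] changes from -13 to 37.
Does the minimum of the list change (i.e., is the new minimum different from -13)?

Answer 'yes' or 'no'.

Answer: yes

Derivation:
Old min = -13
Change: A[1] -13 -> 37
Changed element was the min; new min must be rechecked.
New min = -11; changed? yes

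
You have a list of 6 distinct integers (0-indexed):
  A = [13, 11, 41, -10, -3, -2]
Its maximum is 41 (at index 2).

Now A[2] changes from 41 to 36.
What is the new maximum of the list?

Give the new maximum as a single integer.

Old max = 41 (at index 2)
Change: A[2] 41 -> 36
Changed element WAS the max -> may need rescan.
  Max of remaining elements: 13
  New max = max(36, 13) = 36

Answer: 36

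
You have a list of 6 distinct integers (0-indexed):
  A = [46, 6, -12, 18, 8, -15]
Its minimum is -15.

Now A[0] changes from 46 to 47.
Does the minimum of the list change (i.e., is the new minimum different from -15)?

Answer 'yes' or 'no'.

Old min = -15
Change: A[0] 46 -> 47
Changed element was NOT the min; min changes only if 47 < -15.
New min = -15; changed? no

Answer: no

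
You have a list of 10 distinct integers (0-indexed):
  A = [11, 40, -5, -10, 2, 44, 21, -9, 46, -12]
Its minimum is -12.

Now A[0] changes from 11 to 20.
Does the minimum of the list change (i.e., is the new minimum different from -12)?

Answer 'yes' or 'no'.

Old min = -12
Change: A[0] 11 -> 20
Changed element was NOT the min; min changes only if 20 < -12.
New min = -12; changed? no

Answer: no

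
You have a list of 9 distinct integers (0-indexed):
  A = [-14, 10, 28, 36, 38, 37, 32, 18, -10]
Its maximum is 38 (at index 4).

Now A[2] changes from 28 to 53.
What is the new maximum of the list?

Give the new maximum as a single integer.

Answer: 53

Derivation:
Old max = 38 (at index 4)
Change: A[2] 28 -> 53
Changed element was NOT the old max.
  New max = max(old_max, new_val) = max(38, 53) = 53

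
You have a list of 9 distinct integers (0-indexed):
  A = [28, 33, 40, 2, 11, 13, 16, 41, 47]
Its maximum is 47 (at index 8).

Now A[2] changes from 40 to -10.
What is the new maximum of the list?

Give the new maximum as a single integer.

Answer: 47

Derivation:
Old max = 47 (at index 8)
Change: A[2] 40 -> -10
Changed element was NOT the old max.
  New max = max(old_max, new_val) = max(47, -10) = 47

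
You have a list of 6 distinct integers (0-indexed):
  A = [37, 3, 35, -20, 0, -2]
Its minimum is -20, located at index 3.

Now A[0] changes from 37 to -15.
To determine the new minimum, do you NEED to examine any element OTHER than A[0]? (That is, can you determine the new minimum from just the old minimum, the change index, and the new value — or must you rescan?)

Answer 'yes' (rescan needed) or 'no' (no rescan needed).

Old min = -20 at index 3
Change at index 0: 37 -> -15
Index 0 was NOT the min. New min = min(-20, -15). No rescan of other elements needed.
Needs rescan: no

Answer: no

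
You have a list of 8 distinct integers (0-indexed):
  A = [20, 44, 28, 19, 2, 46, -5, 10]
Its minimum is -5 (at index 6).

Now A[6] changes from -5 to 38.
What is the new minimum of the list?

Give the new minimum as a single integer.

Answer: 2

Derivation:
Old min = -5 (at index 6)
Change: A[6] -5 -> 38
Changed element WAS the min. Need to check: is 38 still <= all others?
  Min of remaining elements: 2
  New min = min(38, 2) = 2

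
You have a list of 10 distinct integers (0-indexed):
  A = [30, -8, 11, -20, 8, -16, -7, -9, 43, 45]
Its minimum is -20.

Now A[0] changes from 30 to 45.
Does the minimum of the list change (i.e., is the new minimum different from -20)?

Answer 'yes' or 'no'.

Old min = -20
Change: A[0] 30 -> 45
Changed element was NOT the min; min changes only if 45 < -20.
New min = -20; changed? no

Answer: no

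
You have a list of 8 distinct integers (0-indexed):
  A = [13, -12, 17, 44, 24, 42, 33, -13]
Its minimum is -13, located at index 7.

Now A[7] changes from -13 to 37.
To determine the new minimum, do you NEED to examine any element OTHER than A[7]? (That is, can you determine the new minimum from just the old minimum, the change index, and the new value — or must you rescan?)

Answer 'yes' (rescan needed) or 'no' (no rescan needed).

Answer: yes

Derivation:
Old min = -13 at index 7
Change at index 7: -13 -> 37
Index 7 WAS the min and new value 37 > old min -13. Must rescan other elements to find the new min.
Needs rescan: yes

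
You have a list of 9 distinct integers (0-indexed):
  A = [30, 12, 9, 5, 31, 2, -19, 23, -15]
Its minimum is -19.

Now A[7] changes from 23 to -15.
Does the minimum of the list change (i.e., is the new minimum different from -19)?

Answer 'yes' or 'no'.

Old min = -19
Change: A[7] 23 -> -15
Changed element was NOT the min; min changes only if -15 < -19.
New min = -19; changed? no

Answer: no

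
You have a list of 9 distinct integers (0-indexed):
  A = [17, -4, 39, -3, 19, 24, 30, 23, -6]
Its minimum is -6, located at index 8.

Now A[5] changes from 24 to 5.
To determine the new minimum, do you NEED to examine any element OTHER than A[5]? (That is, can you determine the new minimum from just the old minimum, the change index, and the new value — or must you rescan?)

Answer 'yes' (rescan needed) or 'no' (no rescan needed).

Answer: no

Derivation:
Old min = -6 at index 8
Change at index 5: 24 -> 5
Index 5 was NOT the min. New min = min(-6, 5). No rescan of other elements needed.
Needs rescan: no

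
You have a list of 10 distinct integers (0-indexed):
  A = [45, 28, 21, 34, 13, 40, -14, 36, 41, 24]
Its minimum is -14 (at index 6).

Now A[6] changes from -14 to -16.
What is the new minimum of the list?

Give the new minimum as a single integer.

Old min = -14 (at index 6)
Change: A[6] -14 -> -16
Changed element WAS the min. Need to check: is -16 still <= all others?
  Min of remaining elements: 13
  New min = min(-16, 13) = -16

Answer: -16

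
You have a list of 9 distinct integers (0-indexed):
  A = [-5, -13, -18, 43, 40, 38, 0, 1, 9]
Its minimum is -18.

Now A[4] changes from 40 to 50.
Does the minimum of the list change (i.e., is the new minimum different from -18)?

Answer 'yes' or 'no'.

Old min = -18
Change: A[4] 40 -> 50
Changed element was NOT the min; min changes only if 50 < -18.
New min = -18; changed? no

Answer: no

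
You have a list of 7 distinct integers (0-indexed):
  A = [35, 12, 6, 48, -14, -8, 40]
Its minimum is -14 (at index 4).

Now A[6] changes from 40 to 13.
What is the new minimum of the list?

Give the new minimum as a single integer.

Answer: -14

Derivation:
Old min = -14 (at index 4)
Change: A[6] 40 -> 13
Changed element was NOT the old min.
  New min = min(old_min, new_val) = min(-14, 13) = -14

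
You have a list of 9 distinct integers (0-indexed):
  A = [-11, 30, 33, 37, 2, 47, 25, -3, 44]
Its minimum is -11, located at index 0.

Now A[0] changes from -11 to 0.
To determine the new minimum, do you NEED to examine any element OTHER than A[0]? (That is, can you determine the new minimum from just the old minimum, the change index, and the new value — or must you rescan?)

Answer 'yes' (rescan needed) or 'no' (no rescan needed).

Old min = -11 at index 0
Change at index 0: -11 -> 0
Index 0 WAS the min and new value 0 > old min -11. Must rescan other elements to find the new min.
Needs rescan: yes

Answer: yes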